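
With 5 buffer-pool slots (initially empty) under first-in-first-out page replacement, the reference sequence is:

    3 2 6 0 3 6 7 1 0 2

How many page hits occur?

4

3 -> miss, frames {3}
2 -> miss, frames {3,2}
6 -> miss, frames {3,2,6}
0 -> miss, frames {3,2,6,0}
3 -> hit
6 -> hit
7 -> miss, frames {3,2,6,0,7}
1 -> miss, evict 3, frames {2,6,0,7,1}
0 -> hit
2 -> hit
Hits: 4.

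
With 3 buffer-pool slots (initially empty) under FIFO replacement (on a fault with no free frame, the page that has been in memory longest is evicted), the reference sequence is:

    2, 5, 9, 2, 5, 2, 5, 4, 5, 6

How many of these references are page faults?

5

2 -> miss, frames (2)
5 -> miss, frames (2 5)
9 -> miss, frames (2 5 9)
2 -> hit
5 -> hit
2 -> hit
5 -> hit
4 -> miss, evict 2, frames (5 9 4)
5 -> hit
6 -> miss, evict 5, frames (9 4 6)
Page faults: 5.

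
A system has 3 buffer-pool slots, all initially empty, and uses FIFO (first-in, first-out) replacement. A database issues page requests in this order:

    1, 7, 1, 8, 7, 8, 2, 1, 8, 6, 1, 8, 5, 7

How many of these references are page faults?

9

1 -> fault, frames (1)
7 -> fault, frames (1 7)
1 -> hit
8 -> fault, frames (1 7 8)
7 -> hit
8 -> hit
2 -> fault, evict 1, frames (7 8 2)
1 -> fault, evict 7, frames (8 2 1)
8 -> hit
6 -> fault, evict 8, frames (2 1 6)
1 -> hit
8 -> fault, evict 2, frames (1 6 8)
5 -> fault, evict 1, frames (6 8 5)
7 -> fault, evict 6, frames (8 5 7)
Page faults: 9.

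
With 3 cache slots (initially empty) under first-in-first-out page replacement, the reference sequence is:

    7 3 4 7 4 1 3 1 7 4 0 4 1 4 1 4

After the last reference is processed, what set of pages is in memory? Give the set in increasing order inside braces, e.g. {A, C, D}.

7 → miss, frames (7)
3 → miss, frames (7 3)
4 → miss, frames (7 3 4)
7 → hit
4 → hit
1 → miss, evict 7, frames (3 4 1)
3 → hit
1 → hit
7 → miss, evict 3, frames (4 1 7)
4 → hit
0 → miss, evict 4, frames (1 7 0)
4 → miss, evict 1, frames (7 0 4)
1 → miss, evict 7, frames (0 4 1)
4 → hit
1 → hit
4 → hit

{0, 1, 4}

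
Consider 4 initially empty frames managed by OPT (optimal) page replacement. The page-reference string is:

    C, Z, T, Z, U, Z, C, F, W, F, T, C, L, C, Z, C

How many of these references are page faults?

C → fault, frames {C}
Z → fault, frames {C,Z}
T → fault, frames {C,Z,T}
Z → hit
U → fault, frames {C,Z,T,U}
Z → hit
C → hit
F → fault, evict U, frames {C,Z,T,F}
W → fault, evict Z, frames {C,T,F,W}
F → hit
T → hit
C → hit
L → fault, evict W, frames {C,T,F,L}
C → hit
Z → fault, evict L, frames {C,T,F,Z}
C → hit
Page faults: 8.

8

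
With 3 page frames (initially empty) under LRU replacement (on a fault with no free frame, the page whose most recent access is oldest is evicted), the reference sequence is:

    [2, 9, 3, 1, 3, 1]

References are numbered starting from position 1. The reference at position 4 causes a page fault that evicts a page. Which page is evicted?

pos 1: 2 → miss, frames (2)
pos 2: 9 → miss, frames (2 9)
pos 3: 3 → miss, frames (2 9 3)
pos 4: 1 → miss, evict 2, frames (9 3 1)
At position 4, page 2 is evicted.

2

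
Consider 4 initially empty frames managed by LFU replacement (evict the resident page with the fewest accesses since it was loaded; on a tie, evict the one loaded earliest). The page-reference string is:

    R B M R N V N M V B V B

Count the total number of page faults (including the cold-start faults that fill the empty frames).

6

R: miss, frames {R}
B: miss, frames {R,B}
M: miss, frames {R,B,M}
R: hit
N: miss, frames {R,B,M,N}
V: miss, evict B, frames {R,M,N,V}
N: hit
M: hit
V: hit
B: miss, evict R, frames {M,N,V,B}
V: hit
B: hit
Page faults: 6.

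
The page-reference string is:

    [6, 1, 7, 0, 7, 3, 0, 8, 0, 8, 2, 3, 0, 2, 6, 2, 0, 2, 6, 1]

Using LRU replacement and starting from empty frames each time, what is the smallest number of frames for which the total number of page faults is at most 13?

f=1: 20 faults
f=2: 15 faults
f=3: 11 faults
f=4: 9 faults
f=5: 9 faults
f=6: 9 faults
f=7: 7 faults
Smallest f with faults ≤ 13 is 3.

3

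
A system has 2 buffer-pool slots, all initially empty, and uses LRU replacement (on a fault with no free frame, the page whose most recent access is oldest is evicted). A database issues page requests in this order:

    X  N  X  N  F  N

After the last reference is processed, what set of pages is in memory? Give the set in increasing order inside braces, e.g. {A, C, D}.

{F, N}

X → fault, frames {X}
N → fault, frames {X,N}
X → hit
N → hit
F → fault, evict X, frames {N,F}
N → hit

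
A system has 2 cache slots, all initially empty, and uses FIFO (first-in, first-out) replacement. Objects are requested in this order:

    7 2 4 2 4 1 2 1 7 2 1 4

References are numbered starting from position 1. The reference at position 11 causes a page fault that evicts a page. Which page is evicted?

pos 1: 7 -> fault, frames [7]
pos 2: 2 -> fault, frames [7, 2]
pos 3: 4 -> fault, evict 7, frames [2, 4]
pos 4: 2 -> hit
pos 5: 4 -> hit
pos 6: 1 -> fault, evict 2, frames [4, 1]
pos 7: 2 -> fault, evict 4, frames [1, 2]
pos 8: 1 -> hit
pos 9: 7 -> fault, evict 1, frames [2, 7]
pos 10: 2 -> hit
pos 11: 1 -> fault, evict 2, frames [7, 1]
At position 11, page 2 is evicted.

2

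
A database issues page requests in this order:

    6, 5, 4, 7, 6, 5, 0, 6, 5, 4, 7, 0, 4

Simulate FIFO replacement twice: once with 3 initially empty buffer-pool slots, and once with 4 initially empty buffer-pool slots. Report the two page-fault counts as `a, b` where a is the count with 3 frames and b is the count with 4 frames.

9, 10

3 frames: F F F F F F F . . F F . . → 9 faults.
4 frames: F F F F . . F F F F F F . → 10 faults.
10 > 9: adding a frame increased faults — Belady's anomaly.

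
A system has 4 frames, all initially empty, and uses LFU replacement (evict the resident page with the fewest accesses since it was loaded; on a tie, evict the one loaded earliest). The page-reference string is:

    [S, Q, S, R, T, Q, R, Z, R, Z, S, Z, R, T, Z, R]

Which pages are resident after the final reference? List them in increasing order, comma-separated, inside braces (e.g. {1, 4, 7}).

{R, S, T, Z}

S -> miss, frames {S}
Q -> miss, frames {S,Q}
S -> hit
R -> miss, frames {S,Q,R}
T -> miss, frames {S,Q,R,T}
Q -> hit
R -> hit
Z -> miss, evict T, frames {S,Q,R,Z}
R -> hit
Z -> hit
S -> hit
Z -> hit
R -> hit
T -> miss, evict Q, frames {S,R,Z,T}
Z -> hit
R -> hit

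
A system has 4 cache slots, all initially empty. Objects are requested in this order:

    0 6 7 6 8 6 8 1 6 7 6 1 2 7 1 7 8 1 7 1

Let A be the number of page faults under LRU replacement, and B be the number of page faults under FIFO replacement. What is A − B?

1

Under LRU: F F F . F . . F . . . . F . . . F . . . → 7 faults.
Under FIFO: F F F . F . . F . . . . F . . . . . . . → 6 faults.
A − B = 7 − 6 = 1.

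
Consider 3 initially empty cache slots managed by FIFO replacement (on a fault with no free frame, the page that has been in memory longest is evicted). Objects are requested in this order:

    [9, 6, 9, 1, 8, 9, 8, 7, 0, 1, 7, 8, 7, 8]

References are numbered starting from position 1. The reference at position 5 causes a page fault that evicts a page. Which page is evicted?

pos 1: 9 -> miss, frames [9]
pos 2: 6 -> miss, frames [9, 6]
pos 3: 9 -> hit
pos 4: 1 -> miss, frames [9, 6, 1]
pos 5: 8 -> miss, evict 9, frames [6, 1, 8]
At position 5, page 9 is evicted.

9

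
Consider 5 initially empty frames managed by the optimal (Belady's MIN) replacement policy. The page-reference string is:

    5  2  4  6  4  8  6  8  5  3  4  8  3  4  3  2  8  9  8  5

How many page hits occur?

13

5: fault, frames [5]
2: fault, frames [5, 2]
4: fault, frames [5, 2, 4]
6: fault, frames [5, 2, 4, 6]
4: hit
8: fault, frames [5, 2, 4, 6, 8]
6: hit
8: hit
5: hit
3: fault, evict 6, frames [5, 2, 4, 8, 3]
4: hit
8: hit
3: hit
4: hit
3: hit
2: hit
8: hit
9: fault, evict 3, frames [5, 2, 4, 8, 9]
8: hit
5: hit
Hits: 13.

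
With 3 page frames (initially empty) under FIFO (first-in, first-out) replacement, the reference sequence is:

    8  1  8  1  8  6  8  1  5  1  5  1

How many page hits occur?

8 -> fault, frames {8}
1 -> fault, frames {8,1}
8 -> hit
1 -> hit
8 -> hit
6 -> fault, frames {8,1,6}
8 -> hit
1 -> hit
5 -> fault, evict 8, frames {1,6,5}
1 -> hit
5 -> hit
1 -> hit
Hits: 8.

8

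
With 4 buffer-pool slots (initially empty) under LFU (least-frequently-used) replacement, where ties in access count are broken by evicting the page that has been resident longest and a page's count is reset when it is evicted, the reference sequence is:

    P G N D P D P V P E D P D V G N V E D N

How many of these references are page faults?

P -> miss, frames (P)
G -> miss, frames (P G)
N -> miss, frames (P G N)
D -> miss, frames (P G N D)
P -> hit
D -> hit
P -> hit
V -> miss, evict G, frames (P N D V)
P -> hit
E -> miss, evict N, frames (P D V E)
D -> hit
P -> hit
D -> hit
V -> hit
G -> miss, evict E, frames (P D V G)
N -> miss, evict G, frames (P D V N)
V -> hit
E -> miss, evict N, frames (P D V E)
D -> hit
N -> miss, evict E, frames (P D V N)
Page faults: 10.

10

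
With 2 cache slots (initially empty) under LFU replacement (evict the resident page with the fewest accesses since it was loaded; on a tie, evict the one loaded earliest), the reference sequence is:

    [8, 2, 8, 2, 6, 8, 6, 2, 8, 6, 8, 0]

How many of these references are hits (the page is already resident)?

8 -> fault, frames (8)
2 -> fault, frames (8 2)
8 -> hit
2 -> hit
6 -> fault, evict 8, frames (2 6)
8 -> fault, evict 6, frames (2 8)
6 -> fault, evict 8, frames (2 6)
2 -> hit
8 -> fault, evict 6, frames (2 8)
6 -> fault, evict 8, frames (2 6)
8 -> fault, evict 6, frames (2 8)
0 -> fault, evict 8, frames (2 0)
Hits: 3.

3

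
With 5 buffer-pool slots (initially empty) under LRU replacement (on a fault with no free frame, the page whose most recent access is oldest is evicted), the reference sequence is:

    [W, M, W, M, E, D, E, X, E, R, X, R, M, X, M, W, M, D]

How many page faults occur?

W → miss, frames [W]
M → miss, frames [W, M]
W → hit
M → hit
E → miss, frames [W, M, E]
D → miss, frames [W, M, E, D]
E → hit
X → miss, frames [W, M, D, E, X]
E → hit
R → miss, evict W, frames [M, D, X, E, R]
X → hit
R → hit
M → hit
X → hit
M → hit
W → miss, evict D, frames [E, R, X, M, W]
M → hit
D → miss, evict E, frames [R, X, W, M, D]
Page faults: 8.

8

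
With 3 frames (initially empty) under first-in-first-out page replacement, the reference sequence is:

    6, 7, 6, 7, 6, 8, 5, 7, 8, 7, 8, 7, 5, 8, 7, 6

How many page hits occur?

6 -> fault, frames {6}
7 -> fault, frames {6,7}
6 -> hit
7 -> hit
6 -> hit
8 -> fault, frames {6,7,8}
5 -> fault, evict 6, frames {7,8,5}
7 -> hit
8 -> hit
7 -> hit
8 -> hit
7 -> hit
5 -> hit
8 -> hit
7 -> hit
6 -> fault, evict 7, frames {8,5,6}
Hits: 11.

11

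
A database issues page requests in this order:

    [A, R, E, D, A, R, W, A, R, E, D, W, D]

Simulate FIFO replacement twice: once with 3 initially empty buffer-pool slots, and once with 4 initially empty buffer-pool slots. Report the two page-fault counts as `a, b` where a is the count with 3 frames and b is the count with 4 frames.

9, 10

3 frames: F F F F F F F . . F F . . → 9 faults.
4 frames: F F F F . . F F F F F F . → 10 faults.
10 > 9: adding a frame increased faults — Belady's anomaly.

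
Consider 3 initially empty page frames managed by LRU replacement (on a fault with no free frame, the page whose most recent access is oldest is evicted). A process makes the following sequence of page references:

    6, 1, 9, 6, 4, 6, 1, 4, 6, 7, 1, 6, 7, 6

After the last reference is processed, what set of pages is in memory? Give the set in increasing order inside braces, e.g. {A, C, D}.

6 → miss, frames (6)
1 → miss, frames (6 1)
9 → miss, frames (6 1 9)
6 → hit
4 → miss, evict 1, frames (9 6 4)
6 → hit
1 → miss, evict 9, frames (4 6 1)
4 → hit
6 → hit
7 → miss, evict 1, frames (4 6 7)
1 → miss, evict 4, frames (6 7 1)
6 → hit
7 → hit
6 → hit

{1, 6, 7}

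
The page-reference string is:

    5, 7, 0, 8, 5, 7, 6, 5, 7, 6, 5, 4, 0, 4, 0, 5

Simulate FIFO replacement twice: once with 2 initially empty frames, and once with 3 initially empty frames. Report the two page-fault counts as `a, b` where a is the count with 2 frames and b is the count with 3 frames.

14, 10

2 frames: F F F F F F F F F F F F F . . F → 14 faults.
3 frames: F F F F F F F . . . . F F . . F → 10 faults.
10 < 14: adding a frame reduced faults, as is typical.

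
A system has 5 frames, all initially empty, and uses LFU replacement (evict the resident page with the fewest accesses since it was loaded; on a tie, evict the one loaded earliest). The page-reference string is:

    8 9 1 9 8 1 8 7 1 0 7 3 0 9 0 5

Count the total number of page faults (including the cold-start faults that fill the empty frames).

8 -> fault, frames {8}
9 -> fault, frames {8,9}
1 -> fault, frames {8,9,1}
9 -> hit
8 -> hit
1 -> hit
8 -> hit
7 -> fault, frames {8,9,1,7}
1 -> hit
0 -> fault, frames {8,9,1,7,0}
7 -> hit
3 -> fault, evict 0, frames {8,9,1,7,3}
0 -> fault, evict 3, frames {8,9,1,7,0}
9 -> hit
0 -> hit
5 -> fault, evict 7, frames {8,9,1,0,5}
Page faults: 8.

8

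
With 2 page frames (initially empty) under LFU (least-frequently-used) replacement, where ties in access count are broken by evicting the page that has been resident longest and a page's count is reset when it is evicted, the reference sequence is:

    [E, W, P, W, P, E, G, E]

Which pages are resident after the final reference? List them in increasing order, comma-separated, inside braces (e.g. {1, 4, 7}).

{E, P}

E → fault, frames [E]
W → fault, frames [E, W]
P → fault, evict E, frames [W, P]
W → hit
P → hit
E → fault, evict W, frames [P, E]
G → fault, evict E, frames [P, G]
E → fault, evict G, frames [P, E]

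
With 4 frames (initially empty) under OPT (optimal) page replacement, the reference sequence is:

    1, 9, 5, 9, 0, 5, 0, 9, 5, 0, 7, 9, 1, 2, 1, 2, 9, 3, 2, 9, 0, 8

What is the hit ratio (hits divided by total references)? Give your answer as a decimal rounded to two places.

0.64

1 → miss, frames (1)
9 → miss, frames (1 9)
5 → miss, frames (1 9 5)
9 → hit
0 → miss, frames (1 9 5 0)
5 → hit
0 → hit
9 → hit
5 → hit
0 → hit
7 → miss, evict 5, frames (1 9 0 7)
9 → hit
1 → hit
2 → miss, evict 7, frames (1 9 0 2)
1 → hit
2 → hit
9 → hit
3 → miss, evict 1, frames (9 0 2 3)
2 → hit
9 → hit
0 → hit
8 → miss, evict 3, frames (9 0 2 8)
Hits: 14 of 22 references → 14/22 = 0.6364.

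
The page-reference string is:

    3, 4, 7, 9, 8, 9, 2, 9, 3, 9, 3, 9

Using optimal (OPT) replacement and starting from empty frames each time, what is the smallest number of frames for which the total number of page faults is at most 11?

2

f=1: 12 faults
f=2: 7 faults
f=3: 6 faults
f=4: 6 faults
f=5: 6 faults
f=6: 6 faults
Smallest f with faults ≤ 11 is 2.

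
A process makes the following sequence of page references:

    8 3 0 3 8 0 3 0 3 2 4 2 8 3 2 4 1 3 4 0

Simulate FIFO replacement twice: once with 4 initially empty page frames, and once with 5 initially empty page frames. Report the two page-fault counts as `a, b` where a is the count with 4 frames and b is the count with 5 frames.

9, 6

4 frames: F F F . . . . . . F F . F F . . F . . F → 9 faults.
5 frames: F F F . . . . . . F F . . . . . F . . . → 6 faults.
6 < 9: adding a frame reduced faults, as is typical.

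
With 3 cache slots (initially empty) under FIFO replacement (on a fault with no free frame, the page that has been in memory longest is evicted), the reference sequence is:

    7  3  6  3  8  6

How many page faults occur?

4

7 -> miss, frames [7]
3 -> miss, frames [7, 3]
6 -> miss, frames [7, 3, 6]
3 -> hit
8 -> miss, evict 7, frames [3, 6, 8]
6 -> hit
Page faults: 4.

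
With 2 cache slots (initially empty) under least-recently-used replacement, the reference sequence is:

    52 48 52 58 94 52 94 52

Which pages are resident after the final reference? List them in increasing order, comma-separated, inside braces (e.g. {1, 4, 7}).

{52, 94}

52: miss, frames [52]
48: miss, frames [52, 48]
52: hit
58: miss, evict 48, frames [52, 58]
94: miss, evict 52, frames [58, 94]
52: miss, evict 58, frames [94, 52]
94: hit
52: hit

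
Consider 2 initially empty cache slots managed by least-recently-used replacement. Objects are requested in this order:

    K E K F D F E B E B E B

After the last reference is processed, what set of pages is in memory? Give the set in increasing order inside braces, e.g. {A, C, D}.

K → fault, frames (K)
E → fault, frames (K E)
K → hit
F → fault, evict E, frames (K F)
D → fault, evict K, frames (F D)
F → hit
E → fault, evict D, frames (F E)
B → fault, evict F, frames (E B)
E → hit
B → hit
E → hit
B → hit

{B, E}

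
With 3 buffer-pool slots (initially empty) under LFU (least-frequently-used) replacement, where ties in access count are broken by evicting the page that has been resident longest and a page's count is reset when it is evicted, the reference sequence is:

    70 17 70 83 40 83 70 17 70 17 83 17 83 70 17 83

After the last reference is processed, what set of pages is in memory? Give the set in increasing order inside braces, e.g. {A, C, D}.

{17, 70, 83}

70 -> fault, frames (70)
17 -> fault, frames (70 17)
70 -> hit
83 -> fault, frames (70 17 83)
40 -> fault, evict 17, frames (70 83 40)
83 -> hit
70 -> hit
17 -> fault, evict 40, frames (70 83 17)
70 -> hit
17 -> hit
83 -> hit
17 -> hit
83 -> hit
70 -> hit
17 -> hit
83 -> hit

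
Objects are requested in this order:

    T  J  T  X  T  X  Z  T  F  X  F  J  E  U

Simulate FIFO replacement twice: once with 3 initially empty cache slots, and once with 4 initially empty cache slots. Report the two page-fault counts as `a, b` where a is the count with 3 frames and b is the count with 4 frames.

3 frames: F F . F . . F F F F . F F F → 10 faults.
4 frames: F F . F . . F . F . . . F F → 7 faults.
7 < 10: adding a frame reduced faults, as is typical.

10, 7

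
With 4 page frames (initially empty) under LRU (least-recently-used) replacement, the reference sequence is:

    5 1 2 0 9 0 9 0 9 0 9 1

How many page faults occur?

5 -> miss, frames [5]
1 -> miss, frames [5, 1]
2 -> miss, frames [5, 1, 2]
0 -> miss, frames [5, 1, 2, 0]
9 -> miss, evict 5, frames [1, 2, 0, 9]
0 -> hit
9 -> hit
0 -> hit
9 -> hit
0 -> hit
9 -> hit
1 -> hit
Page faults: 5.

5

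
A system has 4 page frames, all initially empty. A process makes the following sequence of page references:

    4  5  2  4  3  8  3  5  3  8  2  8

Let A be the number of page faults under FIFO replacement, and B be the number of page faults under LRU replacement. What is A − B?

-2

Under FIFO: F F F . F F . . . . . . → 5 faults.
Under LRU: F F F . F F . F . . F . → 7 faults.
A − B = 5 − 7 = -2.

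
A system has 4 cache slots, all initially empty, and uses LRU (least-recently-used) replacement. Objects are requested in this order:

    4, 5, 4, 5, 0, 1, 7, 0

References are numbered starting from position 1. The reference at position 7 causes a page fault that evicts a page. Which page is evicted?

4

pos 1: 4: miss, frames [4]
pos 2: 5: miss, frames [4, 5]
pos 3: 4: hit
pos 4: 5: hit
pos 5: 0: miss, frames [4, 5, 0]
pos 6: 1: miss, frames [4, 5, 0, 1]
pos 7: 7: miss, evict 4, frames [5, 0, 1, 7]
At position 7, page 4 is evicted.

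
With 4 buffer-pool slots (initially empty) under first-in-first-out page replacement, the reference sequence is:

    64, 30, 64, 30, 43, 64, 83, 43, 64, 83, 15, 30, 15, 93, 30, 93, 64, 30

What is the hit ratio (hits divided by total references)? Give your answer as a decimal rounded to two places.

0.56

64 -> miss, frames (64)
30 -> miss, frames (64 30)
64 -> hit
30 -> hit
43 -> miss, frames (64 30 43)
64 -> hit
83 -> miss, frames (64 30 43 83)
43 -> hit
64 -> hit
83 -> hit
15 -> miss, evict 64, frames (30 43 83 15)
30 -> hit
15 -> hit
93 -> miss, evict 30, frames (43 83 15 93)
30 -> miss, evict 43, frames (83 15 93 30)
93 -> hit
64 -> miss, evict 83, frames (15 93 30 64)
30 -> hit
Hits: 10 of 18 references → 10/18 = 0.5556.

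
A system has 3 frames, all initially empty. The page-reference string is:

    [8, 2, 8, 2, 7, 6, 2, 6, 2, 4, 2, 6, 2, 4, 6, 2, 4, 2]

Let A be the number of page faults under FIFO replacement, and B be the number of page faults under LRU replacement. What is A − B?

Under FIFO: F F . . F F . . . F F . . . . . . . → 6 faults.
Under LRU: F F . . F F . . . F . . . . . . . . → 5 faults.
A − B = 6 − 5 = 1.

1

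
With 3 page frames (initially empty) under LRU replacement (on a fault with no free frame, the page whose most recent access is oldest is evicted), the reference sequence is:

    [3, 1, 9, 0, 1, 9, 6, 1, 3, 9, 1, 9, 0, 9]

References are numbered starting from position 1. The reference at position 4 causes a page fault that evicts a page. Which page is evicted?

pos 1: 3 → miss, frames {3}
pos 2: 1 → miss, frames {3,1}
pos 3: 9 → miss, frames {3,1,9}
pos 4: 0 → miss, evict 3, frames {1,9,0}
At position 4, page 3 is evicted.

3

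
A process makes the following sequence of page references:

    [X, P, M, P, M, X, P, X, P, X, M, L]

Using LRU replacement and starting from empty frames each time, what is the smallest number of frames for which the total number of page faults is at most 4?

f=1: 12 faults
f=2: 7 faults
f=3: 4 faults
f=4: 4 faults
Smallest f with faults ≤ 4 is 3.

3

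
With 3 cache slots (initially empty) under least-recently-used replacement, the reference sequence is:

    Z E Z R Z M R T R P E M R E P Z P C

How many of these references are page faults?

Z → fault, frames [Z]
E → fault, frames [Z, E]
Z → hit
R → fault, frames [E, Z, R]
Z → hit
M → fault, evict E, frames [R, Z, M]
R → hit
T → fault, evict Z, frames [M, R, T]
R → hit
P → fault, evict M, frames [T, R, P]
E → fault, evict T, frames [R, P, E]
M → fault, evict R, frames [P, E, M]
R → fault, evict P, frames [E, M, R]
E → hit
P → fault, evict M, frames [R, E, P]
Z → fault, evict R, frames [E, P, Z]
P → hit
C → fault, evict E, frames [Z, P, C]
Page faults: 12.

12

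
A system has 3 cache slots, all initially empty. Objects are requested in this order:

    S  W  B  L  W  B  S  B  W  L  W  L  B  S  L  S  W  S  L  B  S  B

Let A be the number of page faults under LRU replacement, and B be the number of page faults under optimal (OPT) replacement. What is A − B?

1

Under LRU: F F F F . . F . . F . . . F . . F . . F . . → 9 faults.
Under OPT: F F F F . . F . . F . . . F . . . . . F . . → 8 faults.
A − B = 9 − 8 = 1.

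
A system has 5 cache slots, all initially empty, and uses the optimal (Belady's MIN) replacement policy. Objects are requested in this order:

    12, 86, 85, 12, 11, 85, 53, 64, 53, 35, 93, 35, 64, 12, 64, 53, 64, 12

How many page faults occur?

8

12 -> miss, frames {12}
86 -> miss, frames {12,86}
85 -> miss, frames {12,86,85}
12 -> hit
11 -> miss, frames {12,86,85,11}
85 -> hit
53 -> miss, frames {12,86,85,11,53}
64 -> miss, evict 11, frames {12,86,85,53,64}
53 -> hit
35 -> miss, evict 85, frames {12,86,53,64,35}
93 -> miss, evict 86, frames {12,53,64,35,93}
35 -> hit
64 -> hit
12 -> hit
64 -> hit
53 -> hit
64 -> hit
12 -> hit
Page faults: 8.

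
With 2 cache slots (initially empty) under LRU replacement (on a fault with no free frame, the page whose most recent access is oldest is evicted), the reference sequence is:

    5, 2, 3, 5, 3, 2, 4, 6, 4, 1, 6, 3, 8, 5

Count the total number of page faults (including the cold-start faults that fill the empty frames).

5: miss, frames (5)
2: miss, frames (5 2)
3: miss, evict 5, frames (2 3)
5: miss, evict 2, frames (3 5)
3: hit
2: miss, evict 5, frames (3 2)
4: miss, evict 3, frames (2 4)
6: miss, evict 2, frames (4 6)
4: hit
1: miss, evict 6, frames (4 1)
6: miss, evict 4, frames (1 6)
3: miss, evict 1, frames (6 3)
8: miss, evict 6, frames (3 8)
5: miss, evict 3, frames (8 5)
Page faults: 12.

12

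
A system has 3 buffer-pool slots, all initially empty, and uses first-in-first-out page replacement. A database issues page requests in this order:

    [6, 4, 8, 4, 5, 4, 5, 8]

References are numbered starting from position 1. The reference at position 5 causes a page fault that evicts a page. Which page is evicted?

6

pos 1: 6 → miss, frames {6}
pos 2: 4 → miss, frames {6,4}
pos 3: 8 → miss, frames {6,4,8}
pos 4: 4 → hit
pos 5: 5 → miss, evict 6, frames {4,8,5}
At position 5, page 6 is evicted.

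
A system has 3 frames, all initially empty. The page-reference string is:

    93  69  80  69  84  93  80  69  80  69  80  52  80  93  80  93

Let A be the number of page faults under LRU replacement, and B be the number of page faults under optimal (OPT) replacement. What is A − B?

3

Under LRU: F F F . F F F F . . . F . F . . → 9 faults.
Under OPT: F F F . F . . F . . . F . . . . → 6 faults.
A − B = 9 − 6 = 3.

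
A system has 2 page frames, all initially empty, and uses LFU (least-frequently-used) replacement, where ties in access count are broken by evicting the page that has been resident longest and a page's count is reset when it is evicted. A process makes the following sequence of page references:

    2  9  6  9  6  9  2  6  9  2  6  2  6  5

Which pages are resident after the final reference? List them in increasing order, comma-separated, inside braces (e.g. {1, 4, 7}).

2: fault, frames {2}
9: fault, frames {2,9}
6: fault, evict 2, frames {9,6}
9: hit
6: hit
9: hit
2: fault, evict 6, frames {9,2}
6: fault, evict 2, frames {9,6}
9: hit
2: fault, evict 6, frames {9,2}
6: fault, evict 2, frames {9,6}
2: fault, evict 6, frames {9,2}
6: fault, evict 2, frames {9,6}
5: fault, evict 6, frames {9,5}

{5, 9}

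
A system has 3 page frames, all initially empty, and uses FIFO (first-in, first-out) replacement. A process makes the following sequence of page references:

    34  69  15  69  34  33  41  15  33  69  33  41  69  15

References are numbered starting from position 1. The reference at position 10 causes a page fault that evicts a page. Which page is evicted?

pos 1: 34: miss, frames [34]
pos 2: 69: miss, frames [34, 69]
pos 3: 15: miss, frames [34, 69, 15]
pos 4: 69: hit
pos 5: 34: hit
pos 6: 33: miss, evict 34, frames [69, 15, 33]
pos 7: 41: miss, evict 69, frames [15, 33, 41]
pos 8: 15: hit
pos 9: 33: hit
pos 10: 69: miss, evict 15, frames [33, 41, 69]
At position 10, page 15 is evicted.

15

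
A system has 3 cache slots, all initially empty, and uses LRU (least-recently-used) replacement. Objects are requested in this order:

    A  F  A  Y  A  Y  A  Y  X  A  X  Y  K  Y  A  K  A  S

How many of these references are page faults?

A → fault, frames [A]
F → fault, frames [A, F]
A → hit
Y → fault, frames [F, A, Y]
A → hit
Y → hit
A → hit
Y → hit
X → fault, evict F, frames [A, Y, X]
A → hit
X → hit
Y → hit
K → fault, evict A, frames [X, Y, K]
Y → hit
A → fault, evict X, frames [K, Y, A]
K → hit
A → hit
S → fault, evict Y, frames [K, A, S]
Page faults: 7.

7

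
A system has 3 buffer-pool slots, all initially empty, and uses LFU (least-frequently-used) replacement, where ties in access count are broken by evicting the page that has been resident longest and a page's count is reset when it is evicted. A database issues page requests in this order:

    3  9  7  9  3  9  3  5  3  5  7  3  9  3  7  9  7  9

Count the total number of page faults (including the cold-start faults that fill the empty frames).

3: fault, frames [3]
9: fault, frames [3, 9]
7: fault, frames [3, 9, 7]
9: hit
3: hit
9: hit
3: hit
5: fault, evict 7, frames [3, 9, 5]
3: hit
5: hit
7: fault, evict 5, frames [3, 9, 7]
3: hit
9: hit
3: hit
7: hit
9: hit
7: hit
9: hit
Page faults: 5.

5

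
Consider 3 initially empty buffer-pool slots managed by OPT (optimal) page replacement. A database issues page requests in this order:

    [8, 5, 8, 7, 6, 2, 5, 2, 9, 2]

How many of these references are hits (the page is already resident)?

8 → miss, frames {8}
5 → miss, frames {8,5}
8 → hit
7 → miss, frames {8,5,7}
6 → miss, evict 7, frames {8,5,6}
2 → miss, evict 6, frames {8,5,2}
5 → hit
2 → hit
9 → miss, evict 5, frames {8,2,9}
2 → hit
Hits: 4.

4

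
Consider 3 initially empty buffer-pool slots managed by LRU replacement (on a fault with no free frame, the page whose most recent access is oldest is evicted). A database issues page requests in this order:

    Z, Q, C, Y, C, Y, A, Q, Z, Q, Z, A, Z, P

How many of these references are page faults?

8

Z → fault, frames [Z]
Q → fault, frames [Z, Q]
C → fault, frames [Z, Q, C]
Y → fault, evict Z, frames [Q, C, Y]
C → hit
Y → hit
A → fault, evict Q, frames [C, Y, A]
Q → fault, evict C, frames [Y, A, Q]
Z → fault, evict Y, frames [A, Q, Z]
Q → hit
Z → hit
A → hit
Z → hit
P → fault, evict Q, frames [A, Z, P]
Page faults: 8.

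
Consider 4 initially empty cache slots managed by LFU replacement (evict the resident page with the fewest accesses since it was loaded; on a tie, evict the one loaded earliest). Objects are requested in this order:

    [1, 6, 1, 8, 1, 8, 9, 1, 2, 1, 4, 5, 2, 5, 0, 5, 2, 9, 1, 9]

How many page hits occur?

1: fault, frames [1]
6: fault, frames [1, 6]
1: hit
8: fault, frames [1, 6, 8]
1: hit
8: hit
9: fault, frames [1, 6, 8, 9]
1: hit
2: fault, evict 6, frames [1, 8, 9, 2]
1: hit
4: fault, evict 9, frames [1, 8, 2, 4]
5: fault, evict 2, frames [1, 8, 4, 5]
2: fault, evict 4, frames [1, 8, 5, 2]
5: hit
0: fault, evict 2, frames [1, 8, 5, 0]
5: hit
2: fault, evict 0, frames [1, 8, 5, 2]
9: fault, evict 2, frames [1, 8, 5, 9]
1: hit
9: hit
Hits: 9.

9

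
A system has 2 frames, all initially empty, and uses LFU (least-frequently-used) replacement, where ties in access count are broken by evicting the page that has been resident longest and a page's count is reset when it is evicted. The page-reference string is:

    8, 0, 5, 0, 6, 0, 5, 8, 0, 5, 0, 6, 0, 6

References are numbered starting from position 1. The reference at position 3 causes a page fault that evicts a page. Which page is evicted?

8

pos 1: 8 -> miss, frames {8}
pos 2: 0 -> miss, frames {8,0}
pos 3: 5 -> miss, evict 8, frames {0,5}
At position 3, page 8 is evicted.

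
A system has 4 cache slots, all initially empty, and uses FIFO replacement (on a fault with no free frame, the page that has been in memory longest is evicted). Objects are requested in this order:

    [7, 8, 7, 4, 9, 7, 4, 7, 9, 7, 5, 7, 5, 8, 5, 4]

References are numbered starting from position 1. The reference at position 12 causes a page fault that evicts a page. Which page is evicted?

8

pos 1: 7 → fault, frames (7)
pos 2: 8 → fault, frames (7 8)
pos 3: 7 → hit
pos 4: 4 → fault, frames (7 8 4)
pos 5: 9 → fault, frames (7 8 4 9)
pos 6: 7 → hit
pos 7: 4 → hit
pos 8: 7 → hit
pos 9: 9 → hit
pos 10: 7 → hit
pos 11: 5 → fault, evict 7, frames (8 4 9 5)
pos 12: 7 → fault, evict 8, frames (4 9 5 7)
At position 12, page 8 is evicted.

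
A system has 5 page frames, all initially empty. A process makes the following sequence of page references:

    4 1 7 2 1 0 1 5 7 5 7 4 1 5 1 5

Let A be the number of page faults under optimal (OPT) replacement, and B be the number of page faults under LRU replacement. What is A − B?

Under OPT: F F F F . F . F . . . . . . . . → 6 faults.
Under LRU: F F F F . F . F . . . F . . . . → 7 faults.
A − B = 6 − 7 = -1.

-1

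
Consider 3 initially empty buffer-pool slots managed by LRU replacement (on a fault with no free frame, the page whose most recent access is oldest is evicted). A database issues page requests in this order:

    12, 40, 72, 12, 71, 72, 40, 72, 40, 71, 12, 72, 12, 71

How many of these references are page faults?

7

12 → fault, frames (12)
40 → fault, frames (12 40)
72 → fault, frames (12 40 72)
12 → hit
71 → fault, evict 40, frames (72 12 71)
72 → hit
40 → fault, evict 12, frames (71 72 40)
72 → hit
40 → hit
71 → hit
12 → fault, evict 72, frames (40 71 12)
72 → fault, evict 40, frames (71 12 72)
12 → hit
71 → hit
Page faults: 7.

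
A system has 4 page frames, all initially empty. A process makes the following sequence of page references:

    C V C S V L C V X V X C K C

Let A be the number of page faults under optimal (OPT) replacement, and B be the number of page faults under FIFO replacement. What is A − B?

-1

Under OPT: F F . F . F . . F . . . F . → 6 faults.
Under FIFO: F F . F . F . . F . . F F . → 7 faults.
A − B = 6 − 7 = -1.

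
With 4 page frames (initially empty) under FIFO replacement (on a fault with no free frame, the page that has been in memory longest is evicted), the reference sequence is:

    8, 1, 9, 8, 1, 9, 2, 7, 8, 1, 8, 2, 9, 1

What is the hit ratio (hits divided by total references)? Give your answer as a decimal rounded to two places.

8: fault, frames (8)
1: fault, frames (8 1)
9: fault, frames (8 1 9)
8: hit
1: hit
9: hit
2: fault, frames (8 1 9 2)
7: fault, evict 8, frames (1 9 2 7)
8: fault, evict 1, frames (9 2 7 8)
1: fault, evict 9, frames (2 7 8 1)
8: hit
2: hit
9: fault, evict 2, frames (7 8 1 9)
1: hit
Hits: 6 of 14 references → 6/14 = 0.4286.

0.43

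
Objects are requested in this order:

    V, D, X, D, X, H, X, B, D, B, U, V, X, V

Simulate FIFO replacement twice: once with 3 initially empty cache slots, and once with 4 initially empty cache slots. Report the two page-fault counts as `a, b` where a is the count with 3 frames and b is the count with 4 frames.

9, 8

3 frames: F F F . . F . F F . F F F . → 9 faults.
4 frames: F F F . . F . F . . F F F . → 8 faults.
8 < 9: adding a frame reduced faults, as is typical.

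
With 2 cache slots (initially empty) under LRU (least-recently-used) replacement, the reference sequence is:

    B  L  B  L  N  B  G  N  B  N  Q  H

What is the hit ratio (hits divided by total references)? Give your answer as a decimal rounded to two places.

0.25

B → miss, frames (B)
L → miss, frames (B L)
B → hit
L → hit
N → miss, evict B, frames (L N)
B → miss, evict L, frames (N B)
G → miss, evict N, frames (B G)
N → miss, evict B, frames (G N)
B → miss, evict G, frames (N B)
N → hit
Q → miss, evict B, frames (N Q)
H → miss, evict N, frames (Q H)
Hits: 3 of 12 references → 3/12 = 0.2500.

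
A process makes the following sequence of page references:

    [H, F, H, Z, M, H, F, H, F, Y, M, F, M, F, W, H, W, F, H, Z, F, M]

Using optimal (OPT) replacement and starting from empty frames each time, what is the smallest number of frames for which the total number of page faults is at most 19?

2

f=1: 22 faults
f=2: 12 faults
f=3: 9 faults
f=4: 7 faults
f=5: 6 faults
f=6: 6 faults
Smallest f with faults ≤ 19 is 2.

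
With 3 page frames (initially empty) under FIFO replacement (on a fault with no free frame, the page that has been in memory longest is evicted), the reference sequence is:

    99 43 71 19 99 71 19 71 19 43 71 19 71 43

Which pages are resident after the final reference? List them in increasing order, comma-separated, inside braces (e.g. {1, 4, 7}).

{19, 43, 71}

99: miss, frames [99]
43: miss, frames [99, 43]
71: miss, frames [99, 43, 71]
19: miss, evict 99, frames [43, 71, 19]
99: miss, evict 43, frames [71, 19, 99]
71: hit
19: hit
71: hit
19: hit
43: miss, evict 71, frames [19, 99, 43]
71: miss, evict 19, frames [99, 43, 71]
19: miss, evict 99, frames [43, 71, 19]
71: hit
43: hit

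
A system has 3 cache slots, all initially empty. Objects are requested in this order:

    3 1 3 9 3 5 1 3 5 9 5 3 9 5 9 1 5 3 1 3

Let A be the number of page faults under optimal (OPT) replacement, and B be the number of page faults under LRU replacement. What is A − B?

Under OPT: F F . F . F . . . F . . . . . F . . . . → 6 faults.
Under LRU: F F . F . F F . . F . . . . . F . F . . → 8 faults.
A − B = 6 − 8 = -2.

-2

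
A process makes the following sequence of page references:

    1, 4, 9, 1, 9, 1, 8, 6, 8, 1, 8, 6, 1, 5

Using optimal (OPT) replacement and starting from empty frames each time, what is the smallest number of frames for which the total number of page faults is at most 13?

2

f=1: 14 faults
f=2: 8 faults
f=3: 6 faults
f=4: 6 faults
f=5: 6 faults
f=6: 6 faults
Smallest f with faults ≤ 13 is 2.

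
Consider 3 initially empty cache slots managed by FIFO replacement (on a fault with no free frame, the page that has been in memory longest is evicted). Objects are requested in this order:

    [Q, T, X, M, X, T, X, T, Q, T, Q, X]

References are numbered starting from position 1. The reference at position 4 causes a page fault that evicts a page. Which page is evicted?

pos 1: Q: miss, frames [Q]
pos 2: T: miss, frames [Q, T]
pos 3: X: miss, frames [Q, T, X]
pos 4: M: miss, evict Q, frames [T, X, M]
At position 4, page Q is evicted.

Q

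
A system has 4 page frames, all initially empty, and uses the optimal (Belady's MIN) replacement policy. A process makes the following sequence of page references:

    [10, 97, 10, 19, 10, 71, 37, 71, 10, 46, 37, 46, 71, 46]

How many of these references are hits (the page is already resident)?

10: fault, frames (10)
97: fault, frames (10 97)
10: hit
19: fault, frames (10 97 19)
10: hit
71: fault, frames (10 97 19 71)
37: fault, evict 19, frames (10 97 71 37)
71: hit
10: hit
46: fault, evict 97, frames (10 71 37 46)
37: hit
46: hit
71: hit
46: hit
Hits: 8.

8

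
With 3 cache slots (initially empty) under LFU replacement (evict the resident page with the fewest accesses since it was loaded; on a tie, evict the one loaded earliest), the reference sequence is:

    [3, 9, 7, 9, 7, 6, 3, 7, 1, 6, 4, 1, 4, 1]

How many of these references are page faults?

11

3 → miss, frames (3)
9 → miss, frames (3 9)
7 → miss, frames (3 9 7)
9 → hit
7 → hit
6 → miss, evict 3, frames (9 7 6)
3 → miss, evict 6, frames (9 7 3)
7 → hit
1 → miss, evict 3, frames (9 7 1)
6 → miss, evict 1, frames (9 7 6)
4 → miss, evict 6, frames (9 7 4)
1 → miss, evict 4, frames (9 7 1)
4 → miss, evict 1, frames (9 7 4)
1 → miss, evict 4, frames (9 7 1)
Page faults: 11.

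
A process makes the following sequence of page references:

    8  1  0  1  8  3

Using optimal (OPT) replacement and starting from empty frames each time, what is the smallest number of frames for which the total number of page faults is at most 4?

f=1: 6 faults
f=2: 5 faults
f=3: 4 faults
f=4: 4 faults
Smallest f with faults ≤ 4 is 3.

3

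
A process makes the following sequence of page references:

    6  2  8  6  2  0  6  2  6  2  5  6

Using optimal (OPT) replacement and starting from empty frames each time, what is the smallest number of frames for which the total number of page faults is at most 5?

3

f=1: 12 faults
f=2: 7 faults
f=3: 5 faults
f=4: 5 faults
f=5: 5 faults
Smallest f with faults ≤ 5 is 3.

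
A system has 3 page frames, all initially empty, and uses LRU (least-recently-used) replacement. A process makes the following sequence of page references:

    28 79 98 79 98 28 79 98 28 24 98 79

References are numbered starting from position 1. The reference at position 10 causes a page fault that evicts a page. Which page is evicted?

pos 1: 28 → miss, frames [28]
pos 2: 79 → miss, frames [28, 79]
pos 3: 98 → miss, frames [28, 79, 98]
pos 4: 79 → hit
pos 5: 98 → hit
pos 6: 28 → hit
pos 7: 79 → hit
pos 8: 98 → hit
pos 9: 28 → hit
pos 10: 24 → miss, evict 79, frames [98, 28, 24]
At position 10, page 79 is evicted.

79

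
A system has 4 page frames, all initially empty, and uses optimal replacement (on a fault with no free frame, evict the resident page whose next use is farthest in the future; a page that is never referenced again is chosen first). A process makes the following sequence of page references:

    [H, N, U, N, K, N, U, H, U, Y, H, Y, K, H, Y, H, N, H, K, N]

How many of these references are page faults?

5

H -> fault, frames [H]
N -> fault, frames [H, N]
U -> fault, frames [H, N, U]
N -> hit
K -> fault, frames [H, N, U, K]
N -> hit
U -> hit
H -> hit
U -> hit
Y -> fault, evict U, frames [H, N, K, Y]
H -> hit
Y -> hit
K -> hit
H -> hit
Y -> hit
H -> hit
N -> hit
H -> hit
K -> hit
N -> hit
Page faults: 5.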